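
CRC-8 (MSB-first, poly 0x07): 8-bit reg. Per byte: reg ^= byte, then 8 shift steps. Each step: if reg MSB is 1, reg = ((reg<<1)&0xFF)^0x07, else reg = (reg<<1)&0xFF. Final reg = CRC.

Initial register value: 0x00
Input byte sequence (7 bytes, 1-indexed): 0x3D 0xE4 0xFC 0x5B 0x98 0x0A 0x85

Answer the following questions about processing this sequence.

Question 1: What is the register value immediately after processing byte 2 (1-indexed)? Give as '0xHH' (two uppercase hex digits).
After byte 1 (0x3D): reg=0xB3
After byte 2 (0xE4): reg=0xA2

Answer: 0xA2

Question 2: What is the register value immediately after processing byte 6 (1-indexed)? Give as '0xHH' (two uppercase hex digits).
After byte 1 (0x3D): reg=0xB3
After byte 2 (0xE4): reg=0xA2
After byte 3 (0xFC): reg=0x9D
After byte 4 (0x5B): reg=0x5C
After byte 5 (0x98): reg=0x52
After byte 6 (0x0A): reg=0x8F

Answer: 0x8F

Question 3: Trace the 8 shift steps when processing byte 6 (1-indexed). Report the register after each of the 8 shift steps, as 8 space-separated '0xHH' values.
After byte 1 (0x3D): reg=0xB3
After byte 2 (0xE4): reg=0xA2
After byte 3 (0xFC): reg=0x9D
After byte 4 (0x5B): reg=0x5C
After byte 5 (0x98): reg=0x52
Register before byte 6: 0x52
After XOR with byte 0x0A: 0x58

Answer: 0xB0 0x67 0xCE 0x9B 0x31 0x62 0xC4 0x8F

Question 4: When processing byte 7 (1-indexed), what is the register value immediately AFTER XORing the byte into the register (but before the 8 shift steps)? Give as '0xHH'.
Answer: 0x0A

Derivation:
Register before byte 7: 0x8F
Byte 7: 0x85
0x8F XOR 0x85 = 0x0A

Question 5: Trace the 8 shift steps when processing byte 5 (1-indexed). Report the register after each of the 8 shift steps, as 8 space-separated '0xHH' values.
After byte 1 (0x3D): reg=0xB3
After byte 2 (0xE4): reg=0xA2
After byte 3 (0xFC): reg=0x9D
After byte 4 (0x5B): reg=0x5C
Register before byte 5: 0x5C
After XOR with byte 0x98: 0xC4

Answer: 0x8F 0x19 0x32 0x64 0xC8 0x97 0x29 0x52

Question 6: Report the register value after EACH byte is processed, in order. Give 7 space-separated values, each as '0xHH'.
0xB3 0xA2 0x9D 0x5C 0x52 0x8F 0x36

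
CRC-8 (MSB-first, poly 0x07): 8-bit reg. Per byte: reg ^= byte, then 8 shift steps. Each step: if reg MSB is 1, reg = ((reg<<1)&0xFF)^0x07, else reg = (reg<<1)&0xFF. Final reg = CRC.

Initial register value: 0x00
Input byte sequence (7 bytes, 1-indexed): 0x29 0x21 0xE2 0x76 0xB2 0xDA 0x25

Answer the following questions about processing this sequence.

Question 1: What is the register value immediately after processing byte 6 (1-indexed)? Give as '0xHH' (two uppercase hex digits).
After byte 1 (0x29): reg=0xDF
After byte 2 (0x21): reg=0xF4
After byte 3 (0xE2): reg=0x62
After byte 4 (0x76): reg=0x6C
After byte 5 (0xB2): reg=0x14
After byte 6 (0xDA): reg=0x64

Answer: 0x64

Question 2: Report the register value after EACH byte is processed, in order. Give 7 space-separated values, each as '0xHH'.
0xDF 0xF4 0x62 0x6C 0x14 0x64 0xC0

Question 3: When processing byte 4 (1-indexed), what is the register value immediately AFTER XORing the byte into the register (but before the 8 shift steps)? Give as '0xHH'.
Answer: 0x14

Derivation:
Register before byte 4: 0x62
Byte 4: 0x76
0x62 XOR 0x76 = 0x14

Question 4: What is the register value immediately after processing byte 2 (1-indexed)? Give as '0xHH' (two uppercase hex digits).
Answer: 0xF4

Derivation:
After byte 1 (0x29): reg=0xDF
After byte 2 (0x21): reg=0xF4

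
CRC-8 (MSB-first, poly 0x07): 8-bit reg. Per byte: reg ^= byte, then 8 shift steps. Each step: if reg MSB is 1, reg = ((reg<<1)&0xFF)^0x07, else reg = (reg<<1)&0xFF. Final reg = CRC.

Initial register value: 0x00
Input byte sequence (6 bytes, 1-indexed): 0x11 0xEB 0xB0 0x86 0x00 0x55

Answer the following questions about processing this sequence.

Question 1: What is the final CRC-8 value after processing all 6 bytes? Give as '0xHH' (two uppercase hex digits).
Answer: 0x71

Derivation:
After byte 1 (0x11): reg=0x77
After byte 2 (0xEB): reg=0xDD
After byte 3 (0xB0): reg=0x04
After byte 4 (0x86): reg=0x87
After byte 5 (0x00): reg=0x9C
After byte 6 (0x55): reg=0x71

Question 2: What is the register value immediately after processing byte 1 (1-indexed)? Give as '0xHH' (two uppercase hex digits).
After byte 1 (0x11): reg=0x77

Answer: 0x77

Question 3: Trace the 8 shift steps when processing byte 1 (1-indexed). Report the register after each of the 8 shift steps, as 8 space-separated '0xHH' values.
Answer: 0x22 0x44 0x88 0x17 0x2E 0x5C 0xB8 0x77

Derivation:
Register before byte 1: 0x00
After XOR with byte 0x11: 0x11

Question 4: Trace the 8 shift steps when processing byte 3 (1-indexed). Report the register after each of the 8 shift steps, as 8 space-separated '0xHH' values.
Answer: 0xDA 0xB3 0x61 0xC2 0x83 0x01 0x02 0x04

Derivation:
After byte 1 (0x11): reg=0x77
After byte 2 (0xEB): reg=0xDD
Register before byte 3: 0xDD
After XOR with byte 0xB0: 0x6D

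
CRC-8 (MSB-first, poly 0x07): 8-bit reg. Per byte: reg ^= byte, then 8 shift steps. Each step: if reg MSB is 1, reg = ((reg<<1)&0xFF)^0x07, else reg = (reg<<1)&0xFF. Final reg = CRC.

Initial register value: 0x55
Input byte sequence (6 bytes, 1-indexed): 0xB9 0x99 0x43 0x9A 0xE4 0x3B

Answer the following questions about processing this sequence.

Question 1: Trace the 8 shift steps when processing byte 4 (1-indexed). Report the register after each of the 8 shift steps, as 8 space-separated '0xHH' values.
Answer: 0x78 0xF0 0xE7 0xC9 0x95 0x2D 0x5A 0xB4

Derivation:
After byte 1 (0xB9): reg=0x8A
After byte 2 (0x99): reg=0x79
After byte 3 (0x43): reg=0xA6
Register before byte 4: 0xA6
After XOR with byte 0x9A: 0x3C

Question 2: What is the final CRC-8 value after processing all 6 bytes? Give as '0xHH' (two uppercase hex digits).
Answer: 0xAD

Derivation:
After byte 1 (0xB9): reg=0x8A
After byte 2 (0x99): reg=0x79
After byte 3 (0x43): reg=0xA6
After byte 4 (0x9A): reg=0xB4
After byte 5 (0xE4): reg=0xB7
After byte 6 (0x3B): reg=0xAD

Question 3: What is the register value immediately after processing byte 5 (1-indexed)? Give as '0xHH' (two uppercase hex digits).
Answer: 0xB7

Derivation:
After byte 1 (0xB9): reg=0x8A
After byte 2 (0x99): reg=0x79
After byte 3 (0x43): reg=0xA6
After byte 4 (0x9A): reg=0xB4
After byte 5 (0xE4): reg=0xB7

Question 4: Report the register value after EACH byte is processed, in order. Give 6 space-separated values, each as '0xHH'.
0x8A 0x79 0xA6 0xB4 0xB7 0xAD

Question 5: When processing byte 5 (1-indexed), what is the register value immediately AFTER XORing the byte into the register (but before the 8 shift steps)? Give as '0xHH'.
Register before byte 5: 0xB4
Byte 5: 0xE4
0xB4 XOR 0xE4 = 0x50

Answer: 0x50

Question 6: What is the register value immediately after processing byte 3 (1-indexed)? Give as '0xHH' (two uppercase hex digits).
Answer: 0xA6

Derivation:
After byte 1 (0xB9): reg=0x8A
After byte 2 (0x99): reg=0x79
After byte 3 (0x43): reg=0xA6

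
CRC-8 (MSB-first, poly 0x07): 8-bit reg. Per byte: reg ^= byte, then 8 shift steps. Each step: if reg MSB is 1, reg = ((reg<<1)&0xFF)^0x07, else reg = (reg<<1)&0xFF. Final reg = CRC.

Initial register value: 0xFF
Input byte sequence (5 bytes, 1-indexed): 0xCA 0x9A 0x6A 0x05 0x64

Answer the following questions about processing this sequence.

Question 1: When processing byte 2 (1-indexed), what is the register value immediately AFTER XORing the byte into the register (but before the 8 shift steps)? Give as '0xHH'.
Answer: 0x11

Derivation:
Register before byte 2: 0x8B
Byte 2: 0x9A
0x8B XOR 0x9A = 0x11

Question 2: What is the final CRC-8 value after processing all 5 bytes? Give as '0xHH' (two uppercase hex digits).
After byte 1 (0xCA): reg=0x8B
After byte 2 (0x9A): reg=0x77
After byte 3 (0x6A): reg=0x53
After byte 4 (0x05): reg=0xA5
After byte 5 (0x64): reg=0x49

Answer: 0x49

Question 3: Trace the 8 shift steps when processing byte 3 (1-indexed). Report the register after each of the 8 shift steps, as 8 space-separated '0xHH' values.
After byte 1 (0xCA): reg=0x8B
After byte 2 (0x9A): reg=0x77
Register before byte 3: 0x77
After XOR with byte 0x6A: 0x1D

Answer: 0x3A 0x74 0xE8 0xD7 0xA9 0x55 0xAA 0x53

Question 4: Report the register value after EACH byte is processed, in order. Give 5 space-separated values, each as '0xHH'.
0x8B 0x77 0x53 0xA5 0x49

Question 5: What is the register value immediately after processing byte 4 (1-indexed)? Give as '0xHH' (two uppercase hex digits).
Answer: 0xA5

Derivation:
After byte 1 (0xCA): reg=0x8B
After byte 2 (0x9A): reg=0x77
After byte 3 (0x6A): reg=0x53
After byte 4 (0x05): reg=0xA5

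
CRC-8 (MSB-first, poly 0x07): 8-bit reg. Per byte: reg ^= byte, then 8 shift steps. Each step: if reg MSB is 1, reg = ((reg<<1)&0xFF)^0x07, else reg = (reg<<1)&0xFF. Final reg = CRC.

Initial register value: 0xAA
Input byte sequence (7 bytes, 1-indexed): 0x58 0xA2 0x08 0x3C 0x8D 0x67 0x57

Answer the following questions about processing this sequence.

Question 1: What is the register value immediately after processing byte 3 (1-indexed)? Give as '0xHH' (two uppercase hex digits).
After byte 1 (0x58): reg=0xD0
After byte 2 (0xA2): reg=0x59
After byte 3 (0x08): reg=0xB0

Answer: 0xB0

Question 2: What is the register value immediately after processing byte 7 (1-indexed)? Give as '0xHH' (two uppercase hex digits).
Answer: 0x7F

Derivation:
After byte 1 (0x58): reg=0xD0
After byte 2 (0xA2): reg=0x59
After byte 3 (0x08): reg=0xB0
After byte 4 (0x3C): reg=0xAD
After byte 5 (0x8D): reg=0xE0
After byte 6 (0x67): reg=0x9C
After byte 7 (0x57): reg=0x7F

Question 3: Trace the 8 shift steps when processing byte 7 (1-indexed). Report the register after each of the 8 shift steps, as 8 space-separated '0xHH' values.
After byte 1 (0x58): reg=0xD0
After byte 2 (0xA2): reg=0x59
After byte 3 (0x08): reg=0xB0
After byte 4 (0x3C): reg=0xAD
After byte 5 (0x8D): reg=0xE0
After byte 6 (0x67): reg=0x9C
Register before byte 7: 0x9C
After XOR with byte 0x57: 0xCB

Answer: 0x91 0x25 0x4A 0x94 0x2F 0x5E 0xBC 0x7F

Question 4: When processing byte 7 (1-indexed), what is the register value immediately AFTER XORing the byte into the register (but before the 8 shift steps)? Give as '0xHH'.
Register before byte 7: 0x9C
Byte 7: 0x57
0x9C XOR 0x57 = 0xCB

Answer: 0xCB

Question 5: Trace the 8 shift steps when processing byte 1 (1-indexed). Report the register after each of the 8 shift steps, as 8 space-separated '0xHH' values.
Register before byte 1: 0xAA
After XOR with byte 0x58: 0xF2

Answer: 0xE3 0xC1 0x85 0x0D 0x1A 0x34 0x68 0xD0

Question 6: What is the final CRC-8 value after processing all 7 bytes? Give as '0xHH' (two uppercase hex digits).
Answer: 0x7F

Derivation:
After byte 1 (0x58): reg=0xD0
After byte 2 (0xA2): reg=0x59
After byte 3 (0x08): reg=0xB0
After byte 4 (0x3C): reg=0xAD
After byte 5 (0x8D): reg=0xE0
After byte 6 (0x67): reg=0x9C
After byte 7 (0x57): reg=0x7F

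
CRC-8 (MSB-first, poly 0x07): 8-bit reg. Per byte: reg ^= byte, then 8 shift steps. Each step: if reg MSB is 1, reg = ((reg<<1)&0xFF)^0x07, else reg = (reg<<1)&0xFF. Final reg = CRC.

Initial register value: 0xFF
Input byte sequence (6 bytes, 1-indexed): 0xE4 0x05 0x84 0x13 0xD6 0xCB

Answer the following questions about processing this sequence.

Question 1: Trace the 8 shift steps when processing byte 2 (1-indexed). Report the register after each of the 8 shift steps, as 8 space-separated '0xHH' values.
After byte 1 (0xE4): reg=0x41
Register before byte 2: 0x41
After XOR with byte 0x05: 0x44

Answer: 0x88 0x17 0x2E 0x5C 0xB8 0x77 0xEE 0xDB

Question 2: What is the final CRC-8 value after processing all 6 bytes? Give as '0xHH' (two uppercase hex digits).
Answer: 0x8A

Derivation:
After byte 1 (0xE4): reg=0x41
After byte 2 (0x05): reg=0xDB
After byte 3 (0x84): reg=0x9A
After byte 4 (0x13): reg=0xB6
After byte 5 (0xD6): reg=0x27
After byte 6 (0xCB): reg=0x8A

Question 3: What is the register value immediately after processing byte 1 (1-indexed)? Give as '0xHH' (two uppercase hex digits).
Answer: 0x41

Derivation:
After byte 1 (0xE4): reg=0x41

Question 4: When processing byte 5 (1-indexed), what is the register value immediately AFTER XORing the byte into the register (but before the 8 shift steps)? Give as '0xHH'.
Register before byte 5: 0xB6
Byte 5: 0xD6
0xB6 XOR 0xD6 = 0x60

Answer: 0x60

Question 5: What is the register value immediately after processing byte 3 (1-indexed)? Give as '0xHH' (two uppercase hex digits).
After byte 1 (0xE4): reg=0x41
After byte 2 (0x05): reg=0xDB
After byte 3 (0x84): reg=0x9A

Answer: 0x9A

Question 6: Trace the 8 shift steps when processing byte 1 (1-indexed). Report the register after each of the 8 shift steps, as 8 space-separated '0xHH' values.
Register before byte 1: 0xFF
After XOR with byte 0xE4: 0x1B

Answer: 0x36 0x6C 0xD8 0xB7 0x69 0xD2 0xA3 0x41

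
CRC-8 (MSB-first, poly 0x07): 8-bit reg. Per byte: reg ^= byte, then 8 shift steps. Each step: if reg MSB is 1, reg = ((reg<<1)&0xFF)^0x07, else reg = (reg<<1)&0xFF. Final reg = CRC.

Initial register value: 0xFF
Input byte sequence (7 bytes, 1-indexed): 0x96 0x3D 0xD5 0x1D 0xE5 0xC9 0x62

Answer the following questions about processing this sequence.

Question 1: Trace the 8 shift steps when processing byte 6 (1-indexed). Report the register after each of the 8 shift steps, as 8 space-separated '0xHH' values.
After byte 1 (0x96): reg=0x18
After byte 2 (0x3D): reg=0xFB
After byte 3 (0xD5): reg=0xCA
After byte 4 (0x1D): reg=0x2B
After byte 5 (0xE5): reg=0x64
Register before byte 6: 0x64
After XOR with byte 0xC9: 0xAD

Answer: 0x5D 0xBA 0x73 0xE6 0xCB 0x91 0x25 0x4A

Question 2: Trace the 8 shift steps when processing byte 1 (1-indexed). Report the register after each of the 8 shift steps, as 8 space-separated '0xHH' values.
Answer: 0xD2 0xA3 0x41 0x82 0x03 0x06 0x0C 0x18

Derivation:
Register before byte 1: 0xFF
After XOR with byte 0x96: 0x69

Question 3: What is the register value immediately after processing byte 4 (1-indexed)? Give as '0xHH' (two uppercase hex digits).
Answer: 0x2B

Derivation:
After byte 1 (0x96): reg=0x18
After byte 2 (0x3D): reg=0xFB
After byte 3 (0xD5): reg=0xCA
After byte 4 (0x1D): reg=0x2B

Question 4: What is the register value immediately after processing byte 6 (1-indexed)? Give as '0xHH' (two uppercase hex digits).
After byte 1 (0x96): reg=0x18
After byte 2 (0x3D): reg=0xFB
After byte 3 (0xD5): reg=0xCA
After byte 4 (0x1D): reg=0x2B
After byte 5 (0xE5): reg=0x64
After byte 6 (0xC9): reg=0x4A

Answer: 0x4A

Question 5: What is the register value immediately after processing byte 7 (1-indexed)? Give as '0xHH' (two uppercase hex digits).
Answer: 0xD8

Derivation:
After byte 1 (0x96): reg=0x18
After byte 2 (0x3D): reg=0xFB
After byte 3 (0xD5): reg=0xCA
After byte 4 (0x1D): reg=0x2B
After byte 5 (0xE5): reg=0x64
After byte 6 (0xC9): reg=0x4A
After byte 7 (0x62): reg=0xD8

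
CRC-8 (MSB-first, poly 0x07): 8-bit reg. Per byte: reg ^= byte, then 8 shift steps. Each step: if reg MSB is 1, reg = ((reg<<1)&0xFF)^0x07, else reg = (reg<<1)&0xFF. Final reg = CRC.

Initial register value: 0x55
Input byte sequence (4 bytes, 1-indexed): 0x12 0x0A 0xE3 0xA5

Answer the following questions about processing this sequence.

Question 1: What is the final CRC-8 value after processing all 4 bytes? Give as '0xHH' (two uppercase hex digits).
Answer: 0x70

Derivation:
After byte 1 (0x12): reg=0xD2
After byte 2 (0x0A): reg=0x06
After byte 3 (0xE3): reg=0xB5
After byte 4 (0xA5): reg=0x70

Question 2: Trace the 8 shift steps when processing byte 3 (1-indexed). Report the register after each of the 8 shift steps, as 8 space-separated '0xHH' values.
After byte 1 (0x12): reg=0xD2
After byte 2 (0x0A): reg=0x06
Register before byte 3: 0x06
After XOR with byte 0xE3: 0xE5

Answer: 0xCD 0x9D 0x3D 0x7A 0xF4 0xEF 0xD9 0xB5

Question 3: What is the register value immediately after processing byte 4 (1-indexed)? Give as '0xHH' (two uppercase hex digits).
Answer: 0x70

Derivation:
After byte 1 (0x12): reg=0xD2
After byte 2 (0x0A): reg=0x06
After byte 3 (0xE3): reg=0xB5
After byte 4 (0xA5): reg=0x70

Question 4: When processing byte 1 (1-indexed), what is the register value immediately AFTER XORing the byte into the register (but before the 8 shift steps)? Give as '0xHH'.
Register before byte 1: 0x55
Byte 1: 0x12
0x55 XOR 0x12 = 0x47

Answer: 0x47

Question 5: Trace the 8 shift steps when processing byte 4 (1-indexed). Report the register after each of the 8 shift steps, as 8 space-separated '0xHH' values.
After byte 1 (0x12): reg=0xD2
After byte 2 (0x0A): reg=0x06
After byte 3 (0xE3): reg=0xB5
Register before byte 4: 0xB5
After XOR with byte 0xA5: 0x10

Answer: 0x20 0x40 0x80 0x07 0x0E 0x1C 0x38 0x70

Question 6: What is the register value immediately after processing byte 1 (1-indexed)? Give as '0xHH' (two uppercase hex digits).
Answer: 0xD2

Derivation:
After byte 1 (0x12): reg=0xD2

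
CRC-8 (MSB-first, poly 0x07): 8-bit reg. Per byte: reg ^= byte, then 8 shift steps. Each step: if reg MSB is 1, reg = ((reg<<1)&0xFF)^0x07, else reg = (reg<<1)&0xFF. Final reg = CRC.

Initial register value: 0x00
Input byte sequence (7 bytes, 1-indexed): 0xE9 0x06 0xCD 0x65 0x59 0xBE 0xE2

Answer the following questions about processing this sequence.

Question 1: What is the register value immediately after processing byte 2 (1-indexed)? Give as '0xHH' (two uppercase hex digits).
After byte 1 (0xE9): reg=0x91
After byte 2 (0x06): reg=0xEC

Answer: 0xEC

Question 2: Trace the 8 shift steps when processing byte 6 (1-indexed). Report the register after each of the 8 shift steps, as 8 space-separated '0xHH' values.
After byte 1 (0xE9): reg=0x91
After byte 2 (0x06): reg=0xEC
After byte 3 (0xCD): reg=0xE7
After byte 4 (0x65): reg=0x87
After byte 5 (0x59): reg=0x14
Register before byte 6: 0x14
After XOR with byte 0xBE: 0xAA

Answer: 0x53 0xA6 0x4B 0x96 0x2B 0x56 0xAC 0x5F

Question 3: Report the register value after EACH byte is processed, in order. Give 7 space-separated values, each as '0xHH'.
0x91 0xEC 0xE7 0x87 0x14 0x5F 0x3A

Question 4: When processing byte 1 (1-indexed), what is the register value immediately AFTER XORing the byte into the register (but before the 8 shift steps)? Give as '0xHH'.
Answer: 0xE9

Derivation:
Register before byte 1: 0x00
Byte 1: 0xE9
0x00 XOR 0xE9 = 0xE9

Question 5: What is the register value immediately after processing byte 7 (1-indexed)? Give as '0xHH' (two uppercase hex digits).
Answer: 0x3A

Derivation:
After byte 1 (0xE9): reg=0x91
After byte 2 (0x06): reg=0xEC
After byte 3 (0xCD): reg=0xE7
After byte 4 (0x65): reg=0x87
After byte 5 (0x59): reg=0x14
After byte 6 (0xBE): reg=0x5F
After byte 7 (0xE2): reg=0x3A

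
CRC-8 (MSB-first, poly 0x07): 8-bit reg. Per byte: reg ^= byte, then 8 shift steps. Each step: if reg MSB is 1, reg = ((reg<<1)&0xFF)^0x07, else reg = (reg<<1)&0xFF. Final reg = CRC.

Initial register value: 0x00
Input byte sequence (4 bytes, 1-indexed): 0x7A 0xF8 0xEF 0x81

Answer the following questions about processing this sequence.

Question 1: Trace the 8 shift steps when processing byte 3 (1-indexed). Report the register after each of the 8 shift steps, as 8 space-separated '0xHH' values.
Answer: 0x52 0xA4 0x4F 0x9E 0x3B 0x76 0xEC 0xDF

Derivation:
After byte 1 (0x7A): reg=0x61
After byte 2 (0xF8): reg=0xC6
Register before byte 3: 0xC6
After XOR with byte 0xEF: 0x29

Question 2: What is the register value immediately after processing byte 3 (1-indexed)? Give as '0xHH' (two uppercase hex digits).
After byte 1 (0x7A): reg=0x61
After byte 2 (0xF8): reg=0xC6
After byte 3 (0xEF): reg=0xDF

Answer: 0xDF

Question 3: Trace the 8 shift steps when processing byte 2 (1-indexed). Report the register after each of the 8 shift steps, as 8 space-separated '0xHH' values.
Answer: 0x35 0x6A 0xD4 0xAF 0x59 0xB2 0x63 0xC6

Derivation:
After byte 1 (0x7A): reg=0x61
Register before byte 2: 0x61
After XOR with byte 0xF8: 0x99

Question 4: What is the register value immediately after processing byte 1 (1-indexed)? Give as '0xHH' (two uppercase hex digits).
Answer: 0x61

Derivation:
After byte 1 (0x7A): reg=0x61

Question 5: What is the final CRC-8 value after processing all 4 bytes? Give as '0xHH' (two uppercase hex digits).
After byte 1 (0x7A): reg=0x61
After byte 2 (0xF8): reg=0xC6
After byte 3 (0xEF): reg=0xDF
After byte 4 (0x81): reg=0x9D

Answer: 0x9D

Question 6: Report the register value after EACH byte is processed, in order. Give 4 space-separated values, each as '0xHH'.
0x61 0xC6 0xDF 0x9D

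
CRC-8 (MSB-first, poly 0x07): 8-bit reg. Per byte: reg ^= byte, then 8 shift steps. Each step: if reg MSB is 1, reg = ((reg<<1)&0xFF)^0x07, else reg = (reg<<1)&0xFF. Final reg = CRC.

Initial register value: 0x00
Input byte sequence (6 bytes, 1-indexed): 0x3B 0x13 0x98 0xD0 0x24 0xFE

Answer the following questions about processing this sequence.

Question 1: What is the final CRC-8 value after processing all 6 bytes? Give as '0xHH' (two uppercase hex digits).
After byte 1 (0x3B): reg=0xA1
After byte 2 (0x13): reg=0x17
After byte 3 (0x98): reg=0xA4
After byte 4 (0xD0): reg=0x4B
After byte 5 (0x24): reg=0x0A
After byte 6 (0xFE): reg=0xC2

Answer: 0xC2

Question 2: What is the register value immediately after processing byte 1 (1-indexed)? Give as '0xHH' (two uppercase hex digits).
After byte 1 (0x3B): reg=0xA1

Answer: 0xA1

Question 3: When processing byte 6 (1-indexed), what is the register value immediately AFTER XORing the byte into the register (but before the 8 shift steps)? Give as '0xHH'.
Answer: 0xF4

Derivation:
Register before byte 6: 0x0A
Byte 6: 0xFE
0x0A XOR 0xFE = 0xF4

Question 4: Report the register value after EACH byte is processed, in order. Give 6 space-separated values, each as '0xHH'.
0xA1 0x17 0xA4 0x4B 0x0A 0xC2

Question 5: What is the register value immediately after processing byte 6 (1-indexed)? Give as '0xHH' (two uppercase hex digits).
After byte 1 (0x3B): reg=0xA1
After byte 2 (0x13): reg=0x17
After byte 3 (0x98): reg=0xA4
After byte 4 (0xD0): reg=0x4B
After byte 5 (0x24): reg=0x0A
After byte 6 (0xFE): reg=0xC2

Answer: 0xC2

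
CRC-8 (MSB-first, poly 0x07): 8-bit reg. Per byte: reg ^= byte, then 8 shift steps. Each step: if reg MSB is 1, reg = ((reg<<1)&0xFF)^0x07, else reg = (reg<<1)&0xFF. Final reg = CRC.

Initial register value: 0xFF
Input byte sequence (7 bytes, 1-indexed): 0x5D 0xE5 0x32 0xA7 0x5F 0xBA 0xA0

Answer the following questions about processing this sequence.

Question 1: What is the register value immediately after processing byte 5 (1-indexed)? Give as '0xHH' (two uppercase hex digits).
Answer: 0xC3

Derivation:
After byte 1 (0x5D): reg=0x67
After byte 2 (0xE5): reg=0x87
After byte 3 (0x32): reg=0x02
After byte 4 (0xA7): reg=0x72
After byte 5 (0x5F): reg=0xC3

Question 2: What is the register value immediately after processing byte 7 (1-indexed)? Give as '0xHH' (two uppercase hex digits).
After byte 1 (0x5D): reg=0x67
After byte 2 (0xE5): reg=0x87
After byte 3 (0x32): reg=0x02
After byte 4 (0xA7): reg=0x72
After byte 5 (0x5F): reg=0xC3
After byte 6 (0xBA): reg=0x68
After byte 7 (0xA0): reg=0x76

Answer: 0x76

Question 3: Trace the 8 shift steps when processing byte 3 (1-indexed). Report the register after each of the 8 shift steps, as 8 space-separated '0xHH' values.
Answer: 0x6D 0xDA 0xB3 0x61 0xC2 0x83 0x01 0x02

Derivation:
After byte 1 (0x5D): reg=0x67
After byte 2 (0xE5): reg=0x87
Register before byte 3: 0x87
After XOR with byte 0x32: 0xB5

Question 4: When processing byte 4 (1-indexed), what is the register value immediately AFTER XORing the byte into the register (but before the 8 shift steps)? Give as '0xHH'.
Answer: 0xA5

Derivation:
Register before byte 4: 0x02
Byte 4: 0xA7
0x02 XOR 0xA7 = 0xA5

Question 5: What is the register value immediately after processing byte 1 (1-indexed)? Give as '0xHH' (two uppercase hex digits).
After byte 1 (0x5D): reg=0x67

Answer: 0x67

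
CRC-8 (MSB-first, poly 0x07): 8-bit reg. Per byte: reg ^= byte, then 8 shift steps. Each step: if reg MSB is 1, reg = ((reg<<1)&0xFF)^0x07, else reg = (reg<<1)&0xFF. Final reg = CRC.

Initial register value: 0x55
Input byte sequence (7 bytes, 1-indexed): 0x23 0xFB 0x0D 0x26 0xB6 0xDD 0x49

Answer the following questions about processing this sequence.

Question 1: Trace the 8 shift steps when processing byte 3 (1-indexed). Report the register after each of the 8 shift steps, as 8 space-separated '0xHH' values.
After byte 1 (0x23): reg=0x45
After byte 2 (0xFB): reg=0x33
Register before byte 3: 0x33
After XOR with byte 0x0D: 0x3E

Answer: 0x7C 0xF8 0xF7 0xE9 0xD5 0xAD 0x5D 0xBA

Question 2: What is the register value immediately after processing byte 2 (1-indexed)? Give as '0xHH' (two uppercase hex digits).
After byte 1 (0x23): reg=0x45
After byte 2 (0xFB): reg=0x33

Answer: 0x33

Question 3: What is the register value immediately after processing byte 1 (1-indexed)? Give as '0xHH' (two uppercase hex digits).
Answer: 0x45

Derivation:
After byte 1 (0x23): reg=0x45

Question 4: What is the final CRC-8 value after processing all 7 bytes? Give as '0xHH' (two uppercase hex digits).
After byte 1 (0x23): reg=0x45
After byte 2 (0xFB): reg=0x33
After byte 3 (0x0D): reg=0xBA
After byte 4 (0x26): reg=0xDD
After byte 5 (0xB6): reg=0x16
After byte 6 (0xDD): reg=0x7F
After byte 7 (0x49): reg=0x82

Answer: 0x82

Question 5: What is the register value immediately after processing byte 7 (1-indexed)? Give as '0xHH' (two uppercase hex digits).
Answer: 0x82

Derivation:
After byte 1 (0x23): reg=0x45
After byte 2 (0xFB): reg=0x33
After byte 3 (0x0D): reg=0xBA
After byte 4 (0x26): reg=0xDD
After byte 5 (0xB6): reg=0x16
After byte 6 (0xDD): reg=0x7F
After byte 7 (0x49): reg=0x82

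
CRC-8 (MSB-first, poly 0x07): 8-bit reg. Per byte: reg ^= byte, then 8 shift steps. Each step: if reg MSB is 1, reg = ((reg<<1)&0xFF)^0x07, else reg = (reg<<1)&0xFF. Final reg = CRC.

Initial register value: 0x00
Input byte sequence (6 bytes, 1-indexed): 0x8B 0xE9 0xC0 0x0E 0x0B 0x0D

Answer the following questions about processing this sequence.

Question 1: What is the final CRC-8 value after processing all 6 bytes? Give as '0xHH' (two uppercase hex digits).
After byte 1 (0x8B): reg=0xB8
After byte 2 (0xE9): reg=0xB0
After byte 3 (0xC0): reg=0x57
After byte 4 (0x0E): reg=0x88
After byte 5 (0x0B): reg=0x80
After byte 6 (0x0D): reg=0xAA

Answer: 0xAA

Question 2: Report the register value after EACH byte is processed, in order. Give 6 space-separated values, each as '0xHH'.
0xB8 0xB0 0x57 0x88 0x80 0xAA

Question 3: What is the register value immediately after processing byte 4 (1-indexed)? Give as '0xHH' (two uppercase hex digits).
After byte 1 (0x8B): reg=0xB8
After byte 2 (0xE9): reg=0xB0
After byte 3 (0xC0): reg=0x57
After byte 4 (0x0E): reg=0x88

Answer: 0x88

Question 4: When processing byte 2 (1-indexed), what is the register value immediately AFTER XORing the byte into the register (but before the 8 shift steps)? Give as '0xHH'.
Answer: 0x51

Derivation:
Register before byte 2: 0xB8
Byte 2: 0xE9
0xB8 XOR 0xE9 = 0x51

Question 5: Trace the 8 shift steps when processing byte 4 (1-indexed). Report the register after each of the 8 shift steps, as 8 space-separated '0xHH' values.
After byte 1 (0x8B): reg=0xB8
After byte 2 (0xE9): reg=0xB0
After byte 3 (0xC0): reg=0x57
Register before byte 4: 0x57
After XOR with byte 0x0E: 0x59

Answer: 0xB2 0x63 0xC6 0x8B 0x11 0x22 0x44 0x88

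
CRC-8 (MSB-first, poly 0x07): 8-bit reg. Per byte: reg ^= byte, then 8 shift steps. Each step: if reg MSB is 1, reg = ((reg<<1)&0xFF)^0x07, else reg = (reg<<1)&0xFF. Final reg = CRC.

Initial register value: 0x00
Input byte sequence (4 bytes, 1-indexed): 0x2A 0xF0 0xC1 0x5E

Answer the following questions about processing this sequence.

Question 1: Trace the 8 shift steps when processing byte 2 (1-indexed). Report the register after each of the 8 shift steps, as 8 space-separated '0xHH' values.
Answer: 0x4C 0x98 0x37 0x6E 0xDC 0xBF 0x79 0xF2

Derivation:
After byte 1 (0x2A): reg=0xD6
Register before byte 2: 0xD6
After XOR with byte 0xF0: 0x26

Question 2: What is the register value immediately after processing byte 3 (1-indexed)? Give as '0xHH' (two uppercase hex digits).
After byte 1 (0x2A): reg=0xD6
After byte 2 (0xF0): reg=0xF2
After byte 3 (0xC1): reg=0x99

Answer: 0x99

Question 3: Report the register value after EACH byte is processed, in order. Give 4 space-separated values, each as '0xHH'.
0xD6 0xF2 0x99 0x5B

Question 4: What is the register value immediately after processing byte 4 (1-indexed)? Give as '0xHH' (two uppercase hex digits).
Answer: 0x5B

Derivation:
After byte 1 (0x2A): reg=0xD6
After byte 2 (0xF0): reg=0xF2
After byte 3 (0xC1): reg=0x99
After byte 4 (0x5E): reg=0x5B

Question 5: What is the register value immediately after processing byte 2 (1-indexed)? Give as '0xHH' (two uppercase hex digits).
After byte 1 (0x2A): reg=0xD6
After byte 2 (0xF0): reg=0xF2

Answer: 0xF2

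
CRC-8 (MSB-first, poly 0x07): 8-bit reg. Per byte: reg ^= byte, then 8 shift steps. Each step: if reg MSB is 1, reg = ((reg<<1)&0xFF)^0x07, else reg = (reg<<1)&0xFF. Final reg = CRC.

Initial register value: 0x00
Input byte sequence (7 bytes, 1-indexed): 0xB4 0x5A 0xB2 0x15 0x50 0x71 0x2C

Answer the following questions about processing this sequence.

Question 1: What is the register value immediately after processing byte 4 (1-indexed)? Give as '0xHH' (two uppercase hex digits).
Answer: 0x6D

Derivation:
After byte 1 (0xB4): reg=0x05
After byte 2 (0x5A): reg=0x9A
After byte 3 (0xB2): reg=0xD8
After byte 4 (0x15): reg=0x6D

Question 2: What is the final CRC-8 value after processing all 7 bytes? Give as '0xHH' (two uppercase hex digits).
Answer: 0x03

Derivation:
After byte 1 (0xB4): reg=0x05
After byte 2 (0x5A): reg=0x9A
After byte 3 (0xB2): reg=0xD8
After byte 4 (0x15): reg=0x6D
After byte 5 (0x50): reg=0xB3
After byte 6 (0x71): reg=0x40
After byte 7 (0x2C): reg=0x03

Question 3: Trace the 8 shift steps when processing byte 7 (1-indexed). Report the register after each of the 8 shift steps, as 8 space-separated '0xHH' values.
Answer: 0xD8 0xB7 0x69 0xD2 0xA3 0x41 0x82 0x03

Derivation:
After byte 1 (0xB4): reg=0x05
After byte 2 (0x5A): reg=0x9A
After byte 3 (0xB2): reg=0xD8
After byte 4 (0x15): reg=0x6D
After byte 5 (0x50): reg=0xB3
After byte 6 (0x71): reg=0x40
Register before byte 7: 0x40
After XOR with byte 0x2C: 0x6C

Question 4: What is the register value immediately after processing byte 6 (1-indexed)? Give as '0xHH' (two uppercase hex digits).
After byte 1 (0xB4): reg=0x05
After byte 2 (0x5A): reg=0x9A
After byte 3 (0xB2): reg=0xD8
After byte 4 (0x15): reg=0x6D
After byte 5 (0x50): reg=0xB3
After byte 6 (0x71): reg=0x40

Answer: 0x40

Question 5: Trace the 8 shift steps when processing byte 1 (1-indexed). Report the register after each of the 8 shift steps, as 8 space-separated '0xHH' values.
Register before byte 1: 0x00
After XOR with byte 0xB4: 0xB4

Answer: 0x6F 0xDE 0xBB 0x71 0xE2 0xC3 0x81 0x05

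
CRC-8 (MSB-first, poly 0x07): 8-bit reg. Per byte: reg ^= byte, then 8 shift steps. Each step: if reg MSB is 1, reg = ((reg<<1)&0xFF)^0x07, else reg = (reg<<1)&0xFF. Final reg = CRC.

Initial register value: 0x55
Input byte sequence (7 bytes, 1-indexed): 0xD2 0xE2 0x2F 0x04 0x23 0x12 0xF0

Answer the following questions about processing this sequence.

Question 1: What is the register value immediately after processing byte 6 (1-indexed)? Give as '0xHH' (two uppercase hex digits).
Answer: 0x94

Derivation:
After byte 1 (0xD2): reg=0x9C
After byte 2 (0xE2): reg=0x7D
After byte 3 (0x2F): reg=0xB9
After byte 4 (0x04): reg=0x3A
After byte 5 (0x23): reg=0x4F
After byte 6 (0x12): reg=0x94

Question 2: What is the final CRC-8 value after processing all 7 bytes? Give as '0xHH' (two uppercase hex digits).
Answer: 0x3B

Derivation:
After byte 1 (0xD2): reg=0x9C
After byte 2 (0xE2): reg=0x7D
After byte 3 (0x2F): reg=0xB9
After byte 4 (0x04): reg=0x3A
After byte 5 (0x23): reg=0x4F
After byte 6 (0x12): reg=0x94
After byte 7 (0xF0): reg=0x3B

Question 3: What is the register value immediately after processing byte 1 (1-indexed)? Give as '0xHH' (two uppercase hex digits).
After byte 1 (0xD2): reg=0x9C

Answer: 0x9C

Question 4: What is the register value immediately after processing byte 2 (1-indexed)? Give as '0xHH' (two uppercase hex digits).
After byte 1 (0xD2): reg=0x9C
After byte 2 (0xE2): reg=0x7D

Answer: 0x7D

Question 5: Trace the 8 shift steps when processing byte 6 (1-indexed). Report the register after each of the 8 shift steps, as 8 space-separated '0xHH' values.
After byte 1 (0xD2): reg=0x9C
After byte 2 (0xE2): reg=0x7D
After byte 3 (0x2F): reg=0xB9
After byte 4 (0x04): reg=0x3A
After byte 5 (0x23): reg=0x4F
Register before byte 6: 0x4F
After XOR with byte 0x12: 0x5D

Answer: 0xBA 0x73 0xE6 0xCB 0x91 0x25 0x4A 0x94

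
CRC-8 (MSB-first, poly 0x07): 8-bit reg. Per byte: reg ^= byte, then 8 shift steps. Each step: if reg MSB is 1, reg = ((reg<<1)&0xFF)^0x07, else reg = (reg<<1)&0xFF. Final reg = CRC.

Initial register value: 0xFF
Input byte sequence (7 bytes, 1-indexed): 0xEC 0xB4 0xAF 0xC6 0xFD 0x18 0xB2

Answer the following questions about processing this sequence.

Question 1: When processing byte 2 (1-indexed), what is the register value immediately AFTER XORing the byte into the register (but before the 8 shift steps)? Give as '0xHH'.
Answer: 0xCD

Derivation:
Register before byte 2: 0x79
Byte 2: 0xB4
0x79 XOR 0xB4 = 0xCD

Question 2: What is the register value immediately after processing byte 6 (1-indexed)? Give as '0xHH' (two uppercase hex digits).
Answer: 0xC3

Derivation:
After byte 1 (0xEC): reg=0x79
After byte 2 (0xB4): reg=0x6D
After byte 3 (0xAF): reg=0x40
After byte 4 (0xC6): reg=0x9B
After byte 5 (0xFD): reg=0x35
After byte 6 (0x18): reg=0xC3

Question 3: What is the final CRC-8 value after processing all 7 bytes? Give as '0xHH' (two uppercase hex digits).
After byte 1 (0xEC): reg=0x79
After byte 2 (0xB4): reg=0x6D
After byte 3 (0xAF): reg=0x40
After byte 4 (0xC6): reg=0x9B
After byte 5 (0xFD): reg=0x35
After byte 6 (0x18): reg=0xC3
After byte 7 (0xB2): reg=0x50

Answer: 0x50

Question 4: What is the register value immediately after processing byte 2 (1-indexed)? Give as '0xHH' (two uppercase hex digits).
After byte 1 (0xEC): reg=0x79
After byte 2 (0xB4): reg=0x6D

Answer: 0x6D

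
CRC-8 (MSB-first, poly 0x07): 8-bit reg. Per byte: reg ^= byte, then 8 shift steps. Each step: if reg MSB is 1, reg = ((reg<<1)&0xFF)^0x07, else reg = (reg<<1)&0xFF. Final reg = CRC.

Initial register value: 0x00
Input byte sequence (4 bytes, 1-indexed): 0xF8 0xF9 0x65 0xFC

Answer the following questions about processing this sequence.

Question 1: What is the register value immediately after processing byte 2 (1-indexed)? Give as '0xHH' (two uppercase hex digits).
After byte 1 (0xF8): reg=0xE6
After byte 2 (0xF9): reg=0x5D

Answer: 0x5D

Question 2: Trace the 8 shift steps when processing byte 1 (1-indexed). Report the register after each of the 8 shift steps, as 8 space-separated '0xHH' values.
Register before byte 1: 0x00
After XOR with byte 0xF8: 0xF8

Answer: 0xF7 0xE9 0xD5 0xAD 0x5D 0xBA 0x73 0xE6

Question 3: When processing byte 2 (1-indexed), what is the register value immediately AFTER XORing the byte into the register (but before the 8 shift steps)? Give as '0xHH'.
Register before byte 2: 0xE6
Byte 2: 0xF9
0xE6 XOR 0xF9 = 0x1F

Answer: 0x1F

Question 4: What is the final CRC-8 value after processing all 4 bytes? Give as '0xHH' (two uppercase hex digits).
Answer: 0xAB

Derivation:
After byte 1 (0xF8): reg=0xE6
After byte 2 (0xF9): reg=0x5D
After byte 3 (0x65): reg=0xA8
After byte 4 (0xFC): reg=0xAB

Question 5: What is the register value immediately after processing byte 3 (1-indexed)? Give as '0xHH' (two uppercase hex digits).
Answer: 0xA8

Derivation:
After byte 1 (0xF8): reg=0xE6
After byte 2 (0xF9): reg=0x5D
After byte 3 (0x65): reg=0xA8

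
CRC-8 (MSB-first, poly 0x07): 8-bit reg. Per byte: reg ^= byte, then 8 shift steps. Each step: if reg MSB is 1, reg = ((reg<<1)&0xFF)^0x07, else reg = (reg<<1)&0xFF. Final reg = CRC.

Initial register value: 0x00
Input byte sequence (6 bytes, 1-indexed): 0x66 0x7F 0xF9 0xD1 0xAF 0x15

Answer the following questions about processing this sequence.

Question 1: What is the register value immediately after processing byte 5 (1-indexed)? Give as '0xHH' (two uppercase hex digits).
After byte 1 (0x66): reg=0x35
After byte 2 (0x7F): reg=0xF1
After byte 3 (0xF9): reg=0x38
After byte 4 (0xD1): reg=0x91
After byte 5 (0xAF): reg=0xBA

Answer: 0xBA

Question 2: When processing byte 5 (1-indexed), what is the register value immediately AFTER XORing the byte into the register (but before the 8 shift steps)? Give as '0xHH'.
Answer: 0x3E

Derivation:
Register before byte 5: 0x91
Byte 5: 0xAF
0x91 XOR 0xAF = 0x3E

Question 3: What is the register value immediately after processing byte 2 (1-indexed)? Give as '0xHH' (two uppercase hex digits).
After byte 1 (0x66): reg=0x35
After byte 2 (0x7F): reg=0xF1

Answer: 0xF1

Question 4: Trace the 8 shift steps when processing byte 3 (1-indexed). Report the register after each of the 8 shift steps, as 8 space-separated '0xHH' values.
Answer: 0x10 0x20 0x40 0x80 0x07 0x0E 0x1C 0x38

Derivation:
After byte 1 (0x66): reg=0x35
After byte 2 (0x7F): reg=0xF1
Register before byte 3: 0xF1
After XOR with byte 0xF9: 0x08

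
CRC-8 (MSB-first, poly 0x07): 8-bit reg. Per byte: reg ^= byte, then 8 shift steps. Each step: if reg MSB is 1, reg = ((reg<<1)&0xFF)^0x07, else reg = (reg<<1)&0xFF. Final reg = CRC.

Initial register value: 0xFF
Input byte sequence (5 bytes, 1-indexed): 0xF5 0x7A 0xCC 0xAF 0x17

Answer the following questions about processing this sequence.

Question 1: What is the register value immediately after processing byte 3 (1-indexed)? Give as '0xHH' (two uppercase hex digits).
Answer: 0xCD

Derivation:
After byte 1 (0xF5): reg=0x36
After byte 2 (0x7A): reg=0xE3
After byte 3 (0xCC): reg=0xCD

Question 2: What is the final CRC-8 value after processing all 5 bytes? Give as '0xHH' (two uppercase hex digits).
After byte 1 (0xF5): reg=0x36
After byte 2 (0x7A): reg=0xE3
After byte 3 (0xCC): reg=0xCD
After byte 4 (0xAF): reg=0x29
After byte 5 (0x17): reg=0xBA

Answer: 0xBA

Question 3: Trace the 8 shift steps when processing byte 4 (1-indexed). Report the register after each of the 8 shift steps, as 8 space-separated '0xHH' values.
After byte 1 (0xF5): reg=0x36
After byte 2 (0x7A): reg=0xE3
After byte 3 (0xCC): reg=0xCD
Register before byte 4: 0xCD
After XOR with byte 0xAF: 0x62

Answer: 0xC4 0x8F 0x19 0x32 0x64 0xC8 0x97 0x29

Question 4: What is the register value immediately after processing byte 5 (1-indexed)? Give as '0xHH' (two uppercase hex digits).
After byte 1 (0xF5): reg=0x36
After byte 2 (0x7A): reg=0xE3
After byte 3 (0xCC): reg=0xCD
After byte 4 (0xAF): reg=0x29
After byte 5 (0x17): reg=0xBA

Answer: 0xBA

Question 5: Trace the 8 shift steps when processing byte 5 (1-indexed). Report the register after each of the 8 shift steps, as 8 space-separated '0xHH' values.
Answer: 0x7C 0xF8 0xF7 0xE9 0xD5 0xAD 0x5D 0xBA

Derivation:
After byte 1 (0xF5): reg=0x36
After byte 2 (0x7A): reg=0xE3
After byte 3 (0xCC): reg=0xCD
After byte 4 (0xAF): reg=0x29
Register before byte 5: 0x29
After XOR with byte 0x17: 0x3E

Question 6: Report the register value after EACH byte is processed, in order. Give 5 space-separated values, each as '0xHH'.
0x36 0xE3 0xCD 0x29 0xBA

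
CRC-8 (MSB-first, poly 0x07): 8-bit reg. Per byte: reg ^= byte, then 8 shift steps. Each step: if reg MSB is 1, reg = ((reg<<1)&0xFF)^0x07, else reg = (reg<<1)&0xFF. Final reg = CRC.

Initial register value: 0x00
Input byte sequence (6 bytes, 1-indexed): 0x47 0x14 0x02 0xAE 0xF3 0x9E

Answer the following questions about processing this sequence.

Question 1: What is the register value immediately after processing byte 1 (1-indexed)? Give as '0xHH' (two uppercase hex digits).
After byte 1 (0x47): reg=0xD2

Answer: 0xD2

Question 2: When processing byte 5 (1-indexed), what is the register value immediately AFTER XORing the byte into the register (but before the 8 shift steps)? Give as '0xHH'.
Answer: 0x6A

Derivation:
Register before byte 5: 0x99
Byte 5: 0xF3
0x99 XOR 0xF3 = 0x6A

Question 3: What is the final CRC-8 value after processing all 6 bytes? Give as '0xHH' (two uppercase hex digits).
After byte 1 (0x47): reg=0xD2
After byte 2 (0x14): reg=0x5C
After byte 3 (0x02): reg=0x9D
After byte 4 (0xAE): reg=0x99
After byte 5 (0xF3): reg=0x11
After byte 6 (0x9E): reg=0xA4

Answer: 0xA4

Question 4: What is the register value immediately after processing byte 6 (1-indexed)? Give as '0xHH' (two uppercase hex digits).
Answer: 0xA4

Derivation:
After byte 1 (0x47): reg=0xD2
After byte 2 (0x14): reg=0x5C
After byte 3 (0x02): reg=0x9D
After byte 4 (0xAE): reg=0x99
After byte 5 (0xF3): reg=0x11
After byte 6 (0x9E): reg=0xA4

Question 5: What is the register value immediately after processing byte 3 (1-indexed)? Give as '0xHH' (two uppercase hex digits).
After byte 1 (0x47): reg=0xD2
After byte 2 (0x14): reg=0x5C
After byte 3 (0x02): reg=0x9D

Answer: 0x9D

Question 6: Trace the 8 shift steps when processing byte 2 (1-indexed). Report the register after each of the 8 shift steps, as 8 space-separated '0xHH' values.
Answer: 0x8B 0x11 0x22 0x44 0x88 0x17 0x2E 0x5C

Derivation:
After byte 1 (0x47): reg=0xD2
Register before byte 2: 0xD2
After XOR with byte 0x14: 0xC6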